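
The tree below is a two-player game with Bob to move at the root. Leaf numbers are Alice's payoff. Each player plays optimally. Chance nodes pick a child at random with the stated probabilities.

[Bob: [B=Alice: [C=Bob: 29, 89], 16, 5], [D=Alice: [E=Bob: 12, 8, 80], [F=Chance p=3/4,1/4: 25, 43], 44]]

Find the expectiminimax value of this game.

29

C (Bob): min(29, 89) = 29
B (Alice): max(29, 16, 5) = 29
E (Bob): min(12, 8, 80) = 8
F (Chance): 3/4·25 + 1/4·43 = 29.5
D (Alice): max(8, 29.5, 44) = 44
Root (Bob): min(29, 44) = 29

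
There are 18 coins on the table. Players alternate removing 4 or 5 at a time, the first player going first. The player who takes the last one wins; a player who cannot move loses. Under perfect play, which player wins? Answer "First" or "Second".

Second

W/L table (W = player to move can force a win):
i:   0  1  2  3  4  5  6  7  8  9 10 11 12 13 14 15 16 17 18
     L  L  L  L  W  W  W  W  W  L  L  L  L  W  W  W  W  W  L
Position 18 is L, so the second player wins.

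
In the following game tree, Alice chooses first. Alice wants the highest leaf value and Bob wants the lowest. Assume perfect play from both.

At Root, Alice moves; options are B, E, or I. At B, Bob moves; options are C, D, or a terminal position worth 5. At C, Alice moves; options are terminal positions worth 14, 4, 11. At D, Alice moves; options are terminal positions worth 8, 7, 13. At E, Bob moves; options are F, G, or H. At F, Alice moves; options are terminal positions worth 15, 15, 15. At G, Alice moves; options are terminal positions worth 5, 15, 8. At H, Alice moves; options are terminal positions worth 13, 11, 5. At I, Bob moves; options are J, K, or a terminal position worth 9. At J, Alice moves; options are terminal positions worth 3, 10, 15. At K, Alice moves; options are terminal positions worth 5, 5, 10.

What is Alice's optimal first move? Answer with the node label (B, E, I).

E

C (Alice): max(14, 4, 11) = 14
D (Alice): max(8, 7, 13) = 13
B (Bob): min(14, 13, 5) = 5
F (Alice): max(15, 15, 15) = 15
G (Alice): max(5, 15, 8) = 15
H (Alice): max(13, 11, 5) = 13
E (Bob): min(15, 15, 13) = 13
J (Alice): max(3, 10, 15) = 15
K (Alice): max(5, 5, 10) = 10
I (Bob): min(15, 10, 9) = 9
Root (Alice): max(5, 13, 9) = 13
Alice picks the child with the highest value: E (value 13).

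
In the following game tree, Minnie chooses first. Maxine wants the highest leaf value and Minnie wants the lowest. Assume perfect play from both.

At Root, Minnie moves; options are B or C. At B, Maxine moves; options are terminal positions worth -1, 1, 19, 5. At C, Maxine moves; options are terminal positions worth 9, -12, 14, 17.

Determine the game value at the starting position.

17

B (Maxine): max(-1, 1, 19, 5) = 19
C (Maxine): max(9, -12, 14, 17) = 17
Root (Minnie): min(19, 17) = 17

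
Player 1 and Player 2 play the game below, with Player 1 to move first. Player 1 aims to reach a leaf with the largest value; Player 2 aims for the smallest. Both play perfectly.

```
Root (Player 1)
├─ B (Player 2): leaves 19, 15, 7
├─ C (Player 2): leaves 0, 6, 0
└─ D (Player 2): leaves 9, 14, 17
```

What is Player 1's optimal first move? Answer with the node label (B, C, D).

B (Player 2): min(19, 15, 7) = 7
C (Player 2): min(0, 6, 0) = 0
D (Player 2): min(9, 14, 17) = 9
Root (Player 1): max(7, 0, 9) = 9
Player 1 picks the child with the highest value: D (value 9).

D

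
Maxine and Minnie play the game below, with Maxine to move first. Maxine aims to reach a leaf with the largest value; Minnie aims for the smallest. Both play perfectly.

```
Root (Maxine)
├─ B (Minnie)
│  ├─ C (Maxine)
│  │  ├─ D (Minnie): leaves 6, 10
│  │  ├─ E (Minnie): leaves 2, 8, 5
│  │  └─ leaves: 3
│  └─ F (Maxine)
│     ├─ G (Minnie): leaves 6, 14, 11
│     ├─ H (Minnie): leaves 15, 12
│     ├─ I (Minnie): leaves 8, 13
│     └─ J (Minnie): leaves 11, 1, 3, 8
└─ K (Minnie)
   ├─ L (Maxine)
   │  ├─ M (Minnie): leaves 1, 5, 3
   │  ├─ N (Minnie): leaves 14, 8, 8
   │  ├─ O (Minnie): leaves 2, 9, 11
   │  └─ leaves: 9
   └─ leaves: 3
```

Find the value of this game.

6

D (Minnie): min(6, 10) = 6
E (Minnie): min(2, 8, 5) = 2
C (Maxine): max(6, 2, 3) = 6
G (Minnie): min(6, 14, 11) = 6
H (Minnie): min(15, 12) = 12
I (Minnie): min(8, 13) = 8
J (Minnie): min(11, 1, 3, 8) = 1
F (Maxine): max(6, 12, 8, 1) = 12
B (Minnie): min(6, 12) = 6
M (Minnie): min(1, 5, 3) = 1
N (Minnie): min(14, 8, 8) = 8
O (Minnie): min(2, 9, 11) = 2
L (Maxine): max(1, 8, 2, 9) = 9
K (Minnie): min(9, 3) = 3
Root (Maxine): max(6, 3) = 6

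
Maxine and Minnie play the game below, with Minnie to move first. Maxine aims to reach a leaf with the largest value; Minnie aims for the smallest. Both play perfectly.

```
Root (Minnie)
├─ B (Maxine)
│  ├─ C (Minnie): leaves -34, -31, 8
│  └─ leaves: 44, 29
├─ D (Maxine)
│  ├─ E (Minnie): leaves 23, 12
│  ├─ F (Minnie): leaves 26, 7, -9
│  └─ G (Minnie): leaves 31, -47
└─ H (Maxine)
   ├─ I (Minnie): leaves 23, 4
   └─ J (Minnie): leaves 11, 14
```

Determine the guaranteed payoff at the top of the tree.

11

C (Minnie): min(-34, -31, 8) = -34
B (Maxine): max(-34, 44, 29) = 44
E (Minnie): min(23, 12) = 12
F (Minnie): min(26, 7, -9) = -9
G (Minnie): min(31, -47) = -47
D (Maxine): max(12, -9, -47) = 12
I (Minnie): min(23, 4) = 4
J (Minnie): min(11, 14) = 11
H (Maxine): max(4, 11) = 11
Root (Minnie): min(44, 12, 11) = 11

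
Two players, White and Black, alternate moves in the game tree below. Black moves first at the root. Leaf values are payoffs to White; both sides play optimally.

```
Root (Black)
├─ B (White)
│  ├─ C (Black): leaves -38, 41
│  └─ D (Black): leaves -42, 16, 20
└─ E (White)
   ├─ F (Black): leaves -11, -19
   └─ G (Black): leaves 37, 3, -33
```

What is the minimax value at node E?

-19

F: min(-11, -19) = -19
G: min(37, 3, -33) = -33
E: max(-19, -33) = -19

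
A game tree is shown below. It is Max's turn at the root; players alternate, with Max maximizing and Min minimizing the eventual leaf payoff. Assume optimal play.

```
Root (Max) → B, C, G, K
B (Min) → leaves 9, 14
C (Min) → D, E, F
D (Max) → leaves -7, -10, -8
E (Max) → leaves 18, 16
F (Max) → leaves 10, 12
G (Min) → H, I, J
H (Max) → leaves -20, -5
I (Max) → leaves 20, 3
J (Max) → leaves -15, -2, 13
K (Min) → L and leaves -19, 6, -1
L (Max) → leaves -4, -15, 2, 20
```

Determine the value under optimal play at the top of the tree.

B (Min): min(9, 14) = 9
D (Max): max(-7, -10, -8) = -7
E (Max): max(18, 16) = 18
F (Max): max(10, 12) = 12
C (Min): min(-7, 18, 12) = -7
H (Max): max(-20, -5) = -5
I (Max): max(20, 3) = 20
J (Max): max(-15, -2, 13) = 13
G (Min): min(-5, 20, 13) = -5
L (Max): max(-4, -15, 2, 20) = 20
K (Min): min(20, -19, 6, -1) = -19
Root (Max): max(9, -7, -5, -19) = 9

9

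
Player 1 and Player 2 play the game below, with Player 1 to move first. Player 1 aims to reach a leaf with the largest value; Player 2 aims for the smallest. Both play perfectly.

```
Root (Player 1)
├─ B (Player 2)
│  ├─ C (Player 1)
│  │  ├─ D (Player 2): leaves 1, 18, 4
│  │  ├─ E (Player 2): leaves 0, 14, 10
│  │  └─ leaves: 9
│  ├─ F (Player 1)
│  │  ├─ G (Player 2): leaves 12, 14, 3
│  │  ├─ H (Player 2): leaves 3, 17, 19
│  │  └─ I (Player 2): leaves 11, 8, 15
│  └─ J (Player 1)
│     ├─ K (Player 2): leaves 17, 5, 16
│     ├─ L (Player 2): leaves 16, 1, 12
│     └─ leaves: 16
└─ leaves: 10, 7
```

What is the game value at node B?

D: min(1, 18, 4) = 1
E: min(0, 14, 10) = 0
C: max(1, 0, 9) = 9
G: min(12, 14, 3) = 3
H: min(3, 17, 19) = 3
I: min(11, 8, 15) = 8
F: max(3, 3, 8) = 8
K: min(17, 5, 16) = 5
L: min(16, 1, 12) = 1
J: max(5, 1, 16) = 16
B: min(9, 8, 16) = 8

8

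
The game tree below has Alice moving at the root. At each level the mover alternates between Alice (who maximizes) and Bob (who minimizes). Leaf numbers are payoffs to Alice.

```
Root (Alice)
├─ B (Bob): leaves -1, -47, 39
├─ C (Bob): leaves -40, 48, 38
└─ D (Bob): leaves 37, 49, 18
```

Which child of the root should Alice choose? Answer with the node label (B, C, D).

B (Bob): min(-1, -47, 39) = -47
C (Bob): min(-40, 48, 38) = -40
D (Bob): min(37, 49, 18) = 18
Root (Alice): max(-47, -40, 18) = 18
Alice picks the child with the highest value: D (value 18).

D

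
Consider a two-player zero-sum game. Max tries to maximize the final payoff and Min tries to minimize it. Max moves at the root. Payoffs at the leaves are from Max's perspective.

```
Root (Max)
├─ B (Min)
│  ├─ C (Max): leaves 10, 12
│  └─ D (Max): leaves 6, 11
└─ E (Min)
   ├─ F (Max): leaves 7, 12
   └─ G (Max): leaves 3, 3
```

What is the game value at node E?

F: max(7, 12) = 12
G: max(3, 3) = 3
E: min(12, 3) = 3

3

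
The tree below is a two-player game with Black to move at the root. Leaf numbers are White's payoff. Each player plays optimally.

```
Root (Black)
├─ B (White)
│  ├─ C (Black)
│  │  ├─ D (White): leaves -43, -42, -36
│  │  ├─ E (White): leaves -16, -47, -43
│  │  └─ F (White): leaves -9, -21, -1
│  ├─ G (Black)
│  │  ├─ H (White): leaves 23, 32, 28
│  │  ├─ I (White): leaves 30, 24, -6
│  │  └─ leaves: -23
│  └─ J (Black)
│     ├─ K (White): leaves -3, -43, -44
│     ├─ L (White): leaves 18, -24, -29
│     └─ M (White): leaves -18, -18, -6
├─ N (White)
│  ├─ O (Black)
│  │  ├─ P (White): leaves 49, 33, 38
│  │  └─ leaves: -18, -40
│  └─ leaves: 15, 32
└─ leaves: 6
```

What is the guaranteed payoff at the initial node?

-6

D (White): max(-43, -42, -36) = -36
E (White): max(-16, -47, -43) = -16
F (White): max(-9, -21, -1) = -1
C (Black): min(-36, -16, -1) = -36
H (White): max(23, 32, 28) = 32
I (White): max(30, 24, -6) = 30
G (Black): min(32, 30, -23) = -23
K (White): max(-3, -43, -44) = -3
L (White): max(18, -24, -29) = 18
M (White): max(-18, -18, -6) = -6
J (Black): min(-3, 18, -6) = -6
B (White): max(-36, -23, -6) = -6
P (White): max(49, 33, 38) = 49
O (Black): min(49, -18, -40) = -40
N (White): max(-40, 15, 32) = 32
Root (Black): min(-6, 32, 6) = -6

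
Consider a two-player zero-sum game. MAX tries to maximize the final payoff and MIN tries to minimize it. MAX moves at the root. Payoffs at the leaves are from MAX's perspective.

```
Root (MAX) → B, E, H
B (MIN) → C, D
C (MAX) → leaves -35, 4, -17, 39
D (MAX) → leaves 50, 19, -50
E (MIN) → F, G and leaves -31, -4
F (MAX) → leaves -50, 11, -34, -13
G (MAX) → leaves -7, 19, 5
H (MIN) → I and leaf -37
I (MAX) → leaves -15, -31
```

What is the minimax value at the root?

39

C (MAX): max(-35, 4, -17, 39) = 39
D (MAX): max(50, 19, -50) = 50
B (MIN): min(39, 50) = 39
F (MAX): max(-50, 11, -34, -13) = 11
G (MAX): max(-7, 19, 5) = 19
E (MIN): min(11, 19, -31, -4) = -31
I (MAX): max(-15, -31) = -15
H (MIN): min(-15, -37) = -37
Root (MAX): max(39, -31, -37) = 39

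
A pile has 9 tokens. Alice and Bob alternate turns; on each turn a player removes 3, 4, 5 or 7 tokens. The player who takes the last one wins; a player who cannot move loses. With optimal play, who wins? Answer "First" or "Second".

First

W/L table (W = player to move can force a win):
i:   0  1  2  3  4  5  6  7  8  9
     L  L  L  W  W  W  W  W  W  W
Position 9 is W, so the first player wins.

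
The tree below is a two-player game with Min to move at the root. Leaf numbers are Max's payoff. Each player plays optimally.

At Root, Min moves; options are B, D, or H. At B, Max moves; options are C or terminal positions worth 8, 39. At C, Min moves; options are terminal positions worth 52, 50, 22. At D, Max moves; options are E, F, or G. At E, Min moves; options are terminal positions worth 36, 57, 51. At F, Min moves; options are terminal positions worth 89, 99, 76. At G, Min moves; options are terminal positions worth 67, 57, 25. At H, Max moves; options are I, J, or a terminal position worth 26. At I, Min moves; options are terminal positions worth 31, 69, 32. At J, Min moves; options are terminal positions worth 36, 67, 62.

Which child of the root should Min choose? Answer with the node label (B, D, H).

H

C (Min): min(52, 50, 22) = 22
B (Max): max(22, 8, 39) = 39
E (Min): min(36, 57, 51) = 36
F (Min): min(89, 99, 76) = 76
G (Min): min(67, 57, 25) = 25
D (Max): max(36, 76, 25) = 76
I (Min): min(31, 69, 32) = 31
J (Min): min(36, 67, 62) = 36
H (Max): max(31, 36, 26) = 36
Root (Min): min(39, 76, 36) = 36
Min picks the child with the lowest value: H (value 36).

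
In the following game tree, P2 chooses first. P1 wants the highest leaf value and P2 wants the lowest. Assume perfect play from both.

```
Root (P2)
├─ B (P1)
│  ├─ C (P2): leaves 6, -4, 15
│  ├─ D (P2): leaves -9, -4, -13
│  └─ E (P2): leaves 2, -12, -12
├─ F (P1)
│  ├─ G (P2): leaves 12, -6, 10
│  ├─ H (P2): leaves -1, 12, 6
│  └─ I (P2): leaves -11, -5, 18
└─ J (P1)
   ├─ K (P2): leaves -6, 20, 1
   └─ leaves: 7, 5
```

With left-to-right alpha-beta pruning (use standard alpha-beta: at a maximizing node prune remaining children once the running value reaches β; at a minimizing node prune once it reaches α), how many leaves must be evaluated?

16

C [α=-∞,β=+∞]: v=-4
D [α=-4,β=+∞]: v=-9 after child 1 ≤ α → α-cutoff, skip 2
E [α=-4,β=+∞]: v=-12 after child 2 ≤ α → α-cutoff, skip 1
B [α=-∞,β=+∞]: v=-4
G [α=-∞,β=-4]: v=-6
H [α=-6,β=-4]: v=-1
F [α=-∞,β=-4]: v=-1 after child 2 ≥ β → β-cutoff, skip 1
K [α=-∞,β=-4]: v=-6
J [α=-∞,β=-4]: v=7 after child 2 ≥ β → β-cutoff, skip 1
Root [α=-∞,β=+∞]: v=-4
Leaves evaluated: 16 of 23.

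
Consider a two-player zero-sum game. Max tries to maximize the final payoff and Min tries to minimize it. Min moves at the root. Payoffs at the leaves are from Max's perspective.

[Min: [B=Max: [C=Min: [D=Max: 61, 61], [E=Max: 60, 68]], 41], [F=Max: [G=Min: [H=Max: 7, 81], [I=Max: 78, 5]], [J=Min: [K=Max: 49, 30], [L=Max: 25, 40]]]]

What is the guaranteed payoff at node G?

78

H: max(7, 81) = 81
I: max(78, 5) = 78
G: min(81, 78) = 78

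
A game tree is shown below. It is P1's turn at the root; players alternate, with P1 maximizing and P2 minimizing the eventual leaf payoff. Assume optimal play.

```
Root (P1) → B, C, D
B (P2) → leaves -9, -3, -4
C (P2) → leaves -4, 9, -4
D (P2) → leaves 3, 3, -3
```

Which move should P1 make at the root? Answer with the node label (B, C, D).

D

B (P2): min(-9, -3, -4) = -9
C (P2): min(-4, 9, -4) = -4
D (P2): min(3, 3, -3) = -3
Root (P1): max(-9, -4, -3) = -3
P1 picks the child with the highest value: D (value -3).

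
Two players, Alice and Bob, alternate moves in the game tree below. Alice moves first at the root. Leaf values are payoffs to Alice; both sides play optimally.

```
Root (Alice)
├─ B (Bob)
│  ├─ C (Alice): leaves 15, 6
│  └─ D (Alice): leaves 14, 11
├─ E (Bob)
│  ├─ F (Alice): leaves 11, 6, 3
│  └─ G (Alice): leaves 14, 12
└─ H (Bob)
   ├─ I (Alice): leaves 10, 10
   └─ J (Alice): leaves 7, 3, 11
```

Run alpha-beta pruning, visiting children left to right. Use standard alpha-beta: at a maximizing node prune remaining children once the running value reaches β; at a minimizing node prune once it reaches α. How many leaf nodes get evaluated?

9

C [α=-∞,β=+∞]: v=15
D [α=-∞,β=15]: v=14
B [α=-∞,β=+∞]: v=14
F [α=14,β=+∞]: v=11
E [α=14,β=+∞]: v=11 after child 1 ≤ α → α-cutoff, skip 1
I [α=14,β=+∞]: v=10
H [α=14,β=+∞]: v=10 after child 1 ≤ α → α-cutoff, skip 1
Root [α=-∞,β=+∞]: v=14
Leaves evaluated: 9 of 14.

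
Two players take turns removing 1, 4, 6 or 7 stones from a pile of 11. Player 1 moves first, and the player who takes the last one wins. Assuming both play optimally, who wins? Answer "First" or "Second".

Mark each pile size as W (mover wins) or L (mover loses):
i:   0  1  2  3  4  5  6  7  8  9 10 11
     L  W  L  W  W  L  W  W  W  W  L  W
Position 11 is W, so the first player wins.

First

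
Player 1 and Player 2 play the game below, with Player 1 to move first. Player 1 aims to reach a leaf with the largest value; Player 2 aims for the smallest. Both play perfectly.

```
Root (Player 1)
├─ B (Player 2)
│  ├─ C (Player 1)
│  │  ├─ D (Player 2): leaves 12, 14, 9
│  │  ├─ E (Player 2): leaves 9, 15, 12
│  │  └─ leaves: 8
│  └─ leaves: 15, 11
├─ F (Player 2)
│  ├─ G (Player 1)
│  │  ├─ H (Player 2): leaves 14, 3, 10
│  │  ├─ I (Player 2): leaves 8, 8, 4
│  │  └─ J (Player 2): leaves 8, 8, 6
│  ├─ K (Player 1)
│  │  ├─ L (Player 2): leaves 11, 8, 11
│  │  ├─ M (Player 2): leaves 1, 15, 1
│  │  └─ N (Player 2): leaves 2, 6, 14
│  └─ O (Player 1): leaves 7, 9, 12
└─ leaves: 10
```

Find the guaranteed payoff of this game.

D (Player 2): min(12, 14, 9) = 9
E (Player 2): min(9, 15, 12) = 9
C (Player 1): max(9, 9, 8) = 9
B (Player 2): min(9, 15, 11) = 9
H (Player 2): min(14, 3, 10) = 3
I (Player 2): min(8, 8, 4) = 4
J (Player 2): min(8, 8, 6) = 6
G (Player 1): max(3, 4, 6) = 6
L (Player 2): min(11, 8, 11) = 8
M (Player 2): min(1, 15, 1) = 1
N (Player 2): min(2, 6, 14) = 2
K (Player 1): max(8, 1, 2) = 8
O (Player 1): max(7, 9, 12) = 12
F (Player 2): min(6, 8, 12) = 6
Root (Player 1): max(9, 6, 10) = 10

10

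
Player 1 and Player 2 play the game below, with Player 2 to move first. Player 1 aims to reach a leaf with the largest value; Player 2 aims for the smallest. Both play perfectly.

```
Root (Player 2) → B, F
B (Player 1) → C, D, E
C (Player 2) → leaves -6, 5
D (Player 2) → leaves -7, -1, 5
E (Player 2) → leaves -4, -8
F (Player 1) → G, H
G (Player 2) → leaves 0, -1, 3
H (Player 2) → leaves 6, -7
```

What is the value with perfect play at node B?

C: min(-6, 5) = -6
D: min(-7, -1, 5) = -7
E: min(-4, -8) = -8
B: max(-6, -7, -8) = -6

-6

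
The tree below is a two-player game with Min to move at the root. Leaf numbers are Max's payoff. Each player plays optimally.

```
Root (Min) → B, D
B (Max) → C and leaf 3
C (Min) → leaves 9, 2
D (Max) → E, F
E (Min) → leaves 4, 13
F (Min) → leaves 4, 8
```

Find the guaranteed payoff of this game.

3

C (Min): min(9, 2) = 2
B (Max): max(2, 3) = 3
E (Min): min(4, 13) = 4
F (Min): min(4, 8) = 4
D (Max): max(4, 4) = 4
Root (Min): min(3, 4) = 3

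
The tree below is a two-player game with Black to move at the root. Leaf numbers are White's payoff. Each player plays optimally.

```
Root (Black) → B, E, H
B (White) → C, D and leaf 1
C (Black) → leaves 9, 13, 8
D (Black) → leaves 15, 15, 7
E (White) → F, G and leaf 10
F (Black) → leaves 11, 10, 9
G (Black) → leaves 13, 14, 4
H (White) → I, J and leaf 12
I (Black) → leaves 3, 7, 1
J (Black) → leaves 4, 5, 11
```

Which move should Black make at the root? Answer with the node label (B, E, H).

B

C (Black): min(9, 13, 8) = 8
D (Black): min(15, 15, 7) = 7
B (White): max(8, 7, 1) = 8
F (Black): min(11, 10, 9) = 9
G (Black): min(13, 14, 4) = 4
E (White): max(9, 4, 10) = 10
I (Black): min(3, 7, 1) = 1
J (Black): min(4, 5, 11) = 4
H (White): max(1, 4, 12) = 12
Root (Black): min(8, 10, 12) = 8
Black picks the child with the lowest value: B (value 8).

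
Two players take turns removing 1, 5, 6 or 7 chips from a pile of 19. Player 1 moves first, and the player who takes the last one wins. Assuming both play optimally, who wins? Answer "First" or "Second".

Mark each pile size as W (mover wins) or L (mover loses):
i:   0  1  2  3  4  5  6  7  8  9 10 11 12 13 14 15 16 17 18 19
     L  W  L  W  L  W  W  W  W  W  W  W  L  W  L  W  L  W  W  W
Position 19 is W, so the first player wins.

First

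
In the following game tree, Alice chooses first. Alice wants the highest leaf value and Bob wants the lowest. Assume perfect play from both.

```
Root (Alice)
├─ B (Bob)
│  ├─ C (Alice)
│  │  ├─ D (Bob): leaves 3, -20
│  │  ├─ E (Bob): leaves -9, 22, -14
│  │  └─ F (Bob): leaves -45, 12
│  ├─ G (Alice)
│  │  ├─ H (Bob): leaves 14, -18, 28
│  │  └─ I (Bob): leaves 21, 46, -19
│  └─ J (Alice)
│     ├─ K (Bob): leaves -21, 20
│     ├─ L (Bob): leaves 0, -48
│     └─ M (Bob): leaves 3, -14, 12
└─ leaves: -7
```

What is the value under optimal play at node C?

D: min(3, -20) = -20
E: min(-9, 22, -14) = -14
F: min(-45, 12) = -45
C: max(-20, -14, -45) = -14

-14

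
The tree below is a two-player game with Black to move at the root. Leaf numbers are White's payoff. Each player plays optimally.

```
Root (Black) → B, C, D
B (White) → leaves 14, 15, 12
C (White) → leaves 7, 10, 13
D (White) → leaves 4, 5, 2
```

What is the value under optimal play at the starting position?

B (White): max(14, 15, 12) = 15
C (White): max(7, 10, 13) = 13
D (White): max(4, 5, 2) = 5
Root (Black): min(15, 13, 5) = 5

5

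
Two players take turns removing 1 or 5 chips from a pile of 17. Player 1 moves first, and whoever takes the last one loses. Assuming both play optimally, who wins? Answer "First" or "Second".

W/L table (W = player to move can force a win):
i:   0  1  2  3  4  5  6  7  8  9 10 11 12 13 14 15 16 17
     W  L  W  L  W  L  W  L  W  L  W  L  W  L  W  L  W  L
Position 17 is L, so the second player wins.

Second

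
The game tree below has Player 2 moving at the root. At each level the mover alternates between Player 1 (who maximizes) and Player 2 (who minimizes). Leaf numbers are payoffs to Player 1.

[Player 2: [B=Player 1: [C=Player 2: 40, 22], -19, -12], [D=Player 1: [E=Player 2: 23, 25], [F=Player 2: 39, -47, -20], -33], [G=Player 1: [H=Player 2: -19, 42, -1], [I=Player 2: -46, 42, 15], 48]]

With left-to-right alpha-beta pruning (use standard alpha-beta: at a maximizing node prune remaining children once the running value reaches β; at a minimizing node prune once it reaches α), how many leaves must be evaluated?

C [α=-∞,β=+∞]: v=22
B [α=-∞,β=+∞]: v=22
E [α=-∞,β=22]: v=23
D [α=-∞,β=22]: v=23 after child 1 ≥ β → β-cutoff, skip 2
H [α=-∞,β=22]: v=-19
I [α=-19,β=22]: v=-46 after child 1 ≤ α → α-cutoff, skip 2
G [α=-∞,β=22]: v=48
Root [α=-∞,β=+∞]: v=22
Leaves evaluated: 11 of 17.

11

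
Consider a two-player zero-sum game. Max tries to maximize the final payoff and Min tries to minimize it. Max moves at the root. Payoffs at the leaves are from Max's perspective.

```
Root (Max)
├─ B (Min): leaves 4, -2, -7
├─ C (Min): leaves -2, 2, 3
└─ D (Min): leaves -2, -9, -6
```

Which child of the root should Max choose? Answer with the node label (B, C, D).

C

B (Min): min(4, -2, -7) = -7
C (Min): min(-2, 2, 3) = -2
D (Min): min(-2, -9, -6) = -9
Root (Max): max(-7, -2, -9) = -2
Max picks the child with the highest value: C (value -2).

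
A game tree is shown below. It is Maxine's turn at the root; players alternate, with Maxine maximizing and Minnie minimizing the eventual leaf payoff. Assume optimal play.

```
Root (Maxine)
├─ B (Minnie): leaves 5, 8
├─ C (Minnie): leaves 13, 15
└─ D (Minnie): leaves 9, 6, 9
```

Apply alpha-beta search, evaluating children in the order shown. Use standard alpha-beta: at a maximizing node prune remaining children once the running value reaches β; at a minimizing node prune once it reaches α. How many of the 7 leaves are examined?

5

B [α=-∞,β=+∞]: v=5
C [α=5,β=+∞]: v=13
D [α=13,β=+∞]: v=9 after child 1 ≤ α → α-cutoff, skip 2
Root [α=-∞,β=+∞]: v=13
Leaves evaluated: 5 of 7.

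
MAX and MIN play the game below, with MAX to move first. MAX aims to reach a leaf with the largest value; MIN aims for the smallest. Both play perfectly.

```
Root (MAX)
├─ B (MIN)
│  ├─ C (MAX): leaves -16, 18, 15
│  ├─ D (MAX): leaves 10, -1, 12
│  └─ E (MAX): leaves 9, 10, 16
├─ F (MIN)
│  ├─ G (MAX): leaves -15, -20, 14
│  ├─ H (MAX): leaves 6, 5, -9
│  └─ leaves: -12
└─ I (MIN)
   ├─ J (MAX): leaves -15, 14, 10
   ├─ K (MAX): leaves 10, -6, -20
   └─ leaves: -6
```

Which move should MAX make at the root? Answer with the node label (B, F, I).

C (MAX): max(-16, 18, 15) = 18
D (MAX): max(10, -1, 12) = 12
E (MAX): max(9, 10, 16) = 16
B (MIN): min(18, 12, 16) = 12
G (MAX): max(-15, -20, 14) = 14
H (MAX): max(6, 5, -9) = 6
F (MIN): min(14, 6, -12) = -12
J (MAX): max(-15, 14, 10) = 14
K (MAX): max(10, -6, -20) = 10
I (MIN): min(14, 10, -6) = -6
Root (MAX): max(12, -12, -6) = 12
MAX picks the child with the highest value: B (value 12).

B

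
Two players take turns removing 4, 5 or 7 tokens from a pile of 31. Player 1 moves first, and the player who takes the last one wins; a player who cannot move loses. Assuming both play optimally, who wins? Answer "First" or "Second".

W/L table (W = player to move can force a win):
i:   0  1  2  3  4  5  6  7  8  9 10 11 12 13 14 15 16 17 18 19 20 21 22 23 24 25 26 27 28 29 30 31
     L  L  L  L  W  W  W  W  W  W  W  L  L  L  L  W  W  W  W  W  W  W  L  L  L  L  W  W  W  W  W  W
Position 31 is W, so the first player wins.

First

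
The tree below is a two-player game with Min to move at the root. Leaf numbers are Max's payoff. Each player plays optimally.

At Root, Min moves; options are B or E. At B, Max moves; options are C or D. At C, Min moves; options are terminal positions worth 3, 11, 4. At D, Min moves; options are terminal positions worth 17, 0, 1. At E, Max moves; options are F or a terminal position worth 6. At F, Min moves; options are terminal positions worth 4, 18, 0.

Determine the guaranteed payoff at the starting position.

C (Min): min(3, 11, 4) = 3
D (Min): min(17, 0, 1) = 0
B (Max): max(3, 0) = 3
F (Min): min(4, 18, 0) = 0
E (Max): max(0, 6) = 6
Root (Min): min(3, 6) = 3

3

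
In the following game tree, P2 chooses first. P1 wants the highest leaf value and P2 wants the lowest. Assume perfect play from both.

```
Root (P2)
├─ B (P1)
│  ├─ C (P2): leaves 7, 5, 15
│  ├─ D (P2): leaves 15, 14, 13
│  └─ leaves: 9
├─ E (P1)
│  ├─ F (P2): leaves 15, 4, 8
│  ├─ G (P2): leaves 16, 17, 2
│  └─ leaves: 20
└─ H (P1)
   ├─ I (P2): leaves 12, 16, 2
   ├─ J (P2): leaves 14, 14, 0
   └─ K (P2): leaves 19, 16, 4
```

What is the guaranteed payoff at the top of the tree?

4

C (P2): min(7, 5, 15) = 5
D (P2): min(15, 14, 13) = 13
B (P1): max(5, 13, 9) = 13
F (P2): min(15, 4, 8) = 4
G (P2): min(16, 17, 2) = 2
E (P1): max(4, 2, 20) = 20
I (P2): min(12, 16, 2) = 2
J (P2): min(14, 14, 0) = 0
K (P2): min(19, 16, 4) = 4
H (P1): max(2, 0, 4) = 4
Root (P2): min(13, 20, 4) = 4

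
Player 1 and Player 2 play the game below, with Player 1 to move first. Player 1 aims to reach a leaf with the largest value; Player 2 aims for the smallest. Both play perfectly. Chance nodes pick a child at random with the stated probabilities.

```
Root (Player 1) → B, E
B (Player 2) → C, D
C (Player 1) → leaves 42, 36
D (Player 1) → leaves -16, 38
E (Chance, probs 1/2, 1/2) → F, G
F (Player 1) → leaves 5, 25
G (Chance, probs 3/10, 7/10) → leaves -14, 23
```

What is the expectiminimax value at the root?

C (Player 1): max(42, 36) = 42
D (Player 1): max(-16, 38) = 38
B (Player 2): min(42, 38) = 38
F (Player 1): max(5, 25) = 25
G (Chance): 3/10·-14 + 7/10·23 = 11.9
E (Chance): 1/2·25 + 1/2·11.9 = 18.45
Root (Player 1): max(38, 18.45) = 38

38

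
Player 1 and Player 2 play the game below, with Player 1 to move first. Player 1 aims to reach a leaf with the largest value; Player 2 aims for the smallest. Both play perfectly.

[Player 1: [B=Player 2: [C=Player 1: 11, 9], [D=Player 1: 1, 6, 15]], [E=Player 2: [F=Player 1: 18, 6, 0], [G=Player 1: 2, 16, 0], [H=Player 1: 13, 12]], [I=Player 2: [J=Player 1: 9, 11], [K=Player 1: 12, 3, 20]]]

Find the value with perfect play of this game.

13

C (Player 1): max(11, 9) = 11
D (Player 1): max(1, 6, 15) = 15
B (Player 2): min(11, 15) = 11
F (Player 1): max(18, 6, 0) = 18
G (Player 1): max(2, 16, 0) = 16
H (Player 1): max(13, 12) = 13
E (Player 2): min(18, 16, 13) = 13
J (Player 1): max(9, 11) = 11
K (Player 1): max(12, 3, 20) = 20
I (Player 2): min(11, 20) = 11
Root (Player 1): max(11, 13, 11) = 13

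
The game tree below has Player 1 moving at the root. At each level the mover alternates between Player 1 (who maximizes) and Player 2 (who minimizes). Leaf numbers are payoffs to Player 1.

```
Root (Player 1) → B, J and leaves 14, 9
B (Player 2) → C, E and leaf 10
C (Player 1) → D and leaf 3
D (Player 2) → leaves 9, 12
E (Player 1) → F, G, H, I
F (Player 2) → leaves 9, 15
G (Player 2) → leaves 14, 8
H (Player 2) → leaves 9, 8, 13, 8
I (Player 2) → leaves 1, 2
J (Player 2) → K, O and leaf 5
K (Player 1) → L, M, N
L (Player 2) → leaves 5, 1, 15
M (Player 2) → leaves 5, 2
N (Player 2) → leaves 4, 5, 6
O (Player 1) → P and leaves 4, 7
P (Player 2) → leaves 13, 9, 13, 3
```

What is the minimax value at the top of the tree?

14

D (Player 2): min(9, 12) = 9
C (Player 1): max(9, 3) = 9
F (Player 2): min(9, 15) = 9
G (Player 2): min(14, 8) = 8
H (Player 2): min(9, 8, 13, 8) = 8
I (Player 2): min(1, 2) = 1
E (Player 1): max(9, 8, 8, 1) = 9
B (Player 2): min(9, 9, 10) = 9
L (Player 2): min(5, 1, 15) = 1
M (Player 2): min(5, 2) = 2
N (Player 2): min(4, 5, 6) = 4
K (Player 1): max(1, 2, 4) = 4
P (Player 2): min(13, 9, 13, 3) = 3
O (Player 1): max(3, 4, 7) = 7
J (Player 2): min(4, 7, 5) = 4
Root (Player 1): max(9, 4, 14, 9) = 14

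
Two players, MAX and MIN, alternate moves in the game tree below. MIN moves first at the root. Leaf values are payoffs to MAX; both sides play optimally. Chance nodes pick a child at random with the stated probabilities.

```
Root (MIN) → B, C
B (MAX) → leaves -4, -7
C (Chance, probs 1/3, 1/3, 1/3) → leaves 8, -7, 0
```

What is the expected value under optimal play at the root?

-4

B (MAX): max(-4, -7) = -4
C (Chance): 1/3·8 + 1/3·-7 + 1/3·0 = 0.33
Root (MIN): min(-4, 0.33) = -4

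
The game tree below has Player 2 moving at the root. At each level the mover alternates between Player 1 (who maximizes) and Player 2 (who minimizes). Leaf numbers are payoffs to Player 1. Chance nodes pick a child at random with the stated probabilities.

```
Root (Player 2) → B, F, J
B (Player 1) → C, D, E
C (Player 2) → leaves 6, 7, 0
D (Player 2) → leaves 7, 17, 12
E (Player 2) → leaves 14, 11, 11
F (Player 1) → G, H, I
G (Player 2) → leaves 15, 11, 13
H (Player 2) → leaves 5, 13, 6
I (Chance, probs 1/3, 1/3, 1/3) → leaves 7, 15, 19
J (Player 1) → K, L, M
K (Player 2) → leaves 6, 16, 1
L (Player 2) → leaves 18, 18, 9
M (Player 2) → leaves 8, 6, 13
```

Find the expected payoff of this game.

C (Player 2): min(6, 7, 0) = 0
D (Player 2): min(7, 17, 12) = 7
E (Player 2): min(14, 11, 11) = 11
B (Player 1): max(0, 7, 11) = 11
G (Player 2): min(15, 11, 13) = 11
H (Player 2): min(5, 13, 6) = 5
I (Chance): 1/3·7 + 1/3·15 + 1/3·19 = 13.67
F (Player 1): max(11, 5, 13.67) = 13.67
K (Player 2): min(6, 16, 1) = 1
L (Player 2): min(18, 18, 9) = 9
M (Player 2): min(8, 6, 13) = 6
J (Player 1): max(1, 9, 6) = 9
Root (Player 2): min(11, 13.67, 9) = 9

9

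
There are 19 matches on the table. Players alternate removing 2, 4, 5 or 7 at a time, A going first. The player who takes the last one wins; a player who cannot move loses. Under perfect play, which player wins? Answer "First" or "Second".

Second

i:   0  1  2  3  4  5  6  7  8  9 10 11 12 13 14 15 16 17 18 19
     L  L  W  W  W  W  W  W  W  L  L  W  W  W  W  W  W  W  L  L
Position 19 is L, so the second player wins.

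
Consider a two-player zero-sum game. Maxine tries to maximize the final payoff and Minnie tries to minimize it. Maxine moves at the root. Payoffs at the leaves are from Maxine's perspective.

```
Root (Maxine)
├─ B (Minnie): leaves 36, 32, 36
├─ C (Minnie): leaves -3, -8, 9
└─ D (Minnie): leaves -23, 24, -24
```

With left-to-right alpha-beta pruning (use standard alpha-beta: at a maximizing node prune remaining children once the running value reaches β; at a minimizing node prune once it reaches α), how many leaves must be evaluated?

B [α=-∞,β=+∞]: v=32
C [α=32,β=+∞]: v=-3 after child 1 ≤ α → α-cutoff, skip 2
D [α=32,β=+∞]: v=-23 after child 1 ≤ α → α-cutoff, skip 2
Root [α=-∞,β=+∞]: v=32
Leaves evaluated: 5 of 9.

5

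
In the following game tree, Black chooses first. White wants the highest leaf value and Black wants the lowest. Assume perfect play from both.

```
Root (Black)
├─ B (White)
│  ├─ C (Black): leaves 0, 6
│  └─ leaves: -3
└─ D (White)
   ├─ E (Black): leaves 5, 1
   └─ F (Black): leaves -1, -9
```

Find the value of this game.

C (Black): min(0, 6) = 0
B (White): max(0, -3) = 0
E (Black): min(5, 1) = 1
F (Black): min(-1, -9) = -9
D (White): max(1, -9) = 1
Root (Black): min(0, 1) = 0

0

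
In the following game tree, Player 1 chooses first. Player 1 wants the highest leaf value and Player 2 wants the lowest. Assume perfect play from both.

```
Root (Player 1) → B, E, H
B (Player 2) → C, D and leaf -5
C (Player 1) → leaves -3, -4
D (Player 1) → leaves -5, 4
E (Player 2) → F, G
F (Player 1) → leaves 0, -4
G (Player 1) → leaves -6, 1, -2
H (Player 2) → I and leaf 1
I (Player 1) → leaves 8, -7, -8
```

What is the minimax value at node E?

F: max(0, -4) = 0
G: max(-6, 1, -2) = 1
E: min(0, 1) = 0

0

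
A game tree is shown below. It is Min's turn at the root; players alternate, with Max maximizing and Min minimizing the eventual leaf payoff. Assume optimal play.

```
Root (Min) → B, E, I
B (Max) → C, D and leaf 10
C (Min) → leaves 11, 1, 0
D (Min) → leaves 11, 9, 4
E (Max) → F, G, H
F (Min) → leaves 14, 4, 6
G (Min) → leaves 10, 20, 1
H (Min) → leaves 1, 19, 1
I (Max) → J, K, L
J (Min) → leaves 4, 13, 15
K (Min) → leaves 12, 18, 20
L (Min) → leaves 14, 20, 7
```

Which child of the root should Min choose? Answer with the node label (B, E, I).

E

C (Min): min(11, 1, 0) = 0
D (Min): min(11, 9, 4) = 4
B (Max): max(0, 4, 10) = 10
F (Min): min(14, 4, 6) = 4
G (Min): min(10, 20, 1) = 1
H (Min): min(1, 19, 1) = 1
E (Max): max(4, 1, 1) = 4
J (Min): min(4, 13, 15) = 4
K (Min): min(12, 18, 20) = 12
L (Min): min(14, 20, 7) = 7
I (Max): max(4, 12, 7) = 12
Root (Min): min(10, 4, 12) = 4
Min picks the child with the lowest value: E (value 4).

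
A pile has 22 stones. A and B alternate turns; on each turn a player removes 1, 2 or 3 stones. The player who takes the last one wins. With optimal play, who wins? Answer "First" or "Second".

First

W/L table (W = player to move can force a win):
i:   0  1  2  3  4  5  6  7  8  9 10 11 12 13 14 15 16 17 18 19 20 21 22
     L  W  W  W  L  W  W  W  L  W  W  W  L  W  W  W  L  W  W  W  L  W  W
Position 22 is W, so the first player wins.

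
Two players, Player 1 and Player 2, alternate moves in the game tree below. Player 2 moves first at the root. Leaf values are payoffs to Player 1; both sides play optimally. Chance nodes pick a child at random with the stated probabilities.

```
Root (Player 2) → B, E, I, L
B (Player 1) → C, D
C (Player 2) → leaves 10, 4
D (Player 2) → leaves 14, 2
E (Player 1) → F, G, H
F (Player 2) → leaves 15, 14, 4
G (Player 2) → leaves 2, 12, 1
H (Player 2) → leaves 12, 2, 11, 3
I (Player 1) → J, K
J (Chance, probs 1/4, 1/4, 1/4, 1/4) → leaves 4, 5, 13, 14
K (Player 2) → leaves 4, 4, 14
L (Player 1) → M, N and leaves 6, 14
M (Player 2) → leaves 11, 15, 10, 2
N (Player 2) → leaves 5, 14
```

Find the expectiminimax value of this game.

4

C (Player 2): min(10, 4) = 4
D (Player 2): min(14, 2) = 2
B (Player 1): max(4, 2) = 4
F (Player 2): min(15, 14, 4) = 4
G (Player 2): min(2, 12, 1) = 1
H (Player 2): min(12, 2, 11, 3) = 2
E (Player 1): max(4, 1, 2) = 4
J (Chance): 1/4·4 + 1/4·5 + 1/4·13 + 1/4·14 = 9
K (Player 2): min(4, 4, 14) = 4
I (Player 1): max(9, 4) = 9
M (Player 2): min(11, 15, 10, 2) = 2
N (Player 2): min(5, 14) = 5
L (Player 1): max(2, 5, 6, 14) = 14
Root (Player 2): min(4, 4, 9, 14) = 4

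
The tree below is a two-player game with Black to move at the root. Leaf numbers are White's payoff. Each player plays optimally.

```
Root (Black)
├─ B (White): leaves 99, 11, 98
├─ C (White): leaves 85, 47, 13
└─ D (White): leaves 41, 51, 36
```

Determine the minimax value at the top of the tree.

51

B (White): max(99, 11, 98) = 99
C (White): max(85, 47, 13) = 85
D (White): max(41, 51, 36) = 51
Root (Black): min(99, 85, 51) = 51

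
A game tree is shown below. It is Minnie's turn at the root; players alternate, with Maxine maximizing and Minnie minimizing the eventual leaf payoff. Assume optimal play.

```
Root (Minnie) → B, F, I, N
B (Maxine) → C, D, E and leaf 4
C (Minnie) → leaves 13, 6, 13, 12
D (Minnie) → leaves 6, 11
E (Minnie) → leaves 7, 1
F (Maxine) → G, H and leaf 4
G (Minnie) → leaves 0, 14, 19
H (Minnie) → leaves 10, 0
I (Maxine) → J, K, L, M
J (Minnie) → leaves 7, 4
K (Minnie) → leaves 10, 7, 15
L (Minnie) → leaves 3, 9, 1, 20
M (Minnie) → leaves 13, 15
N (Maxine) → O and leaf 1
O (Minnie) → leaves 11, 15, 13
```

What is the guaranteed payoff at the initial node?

4

C (Minnie): min(13, 6, 13, 12) = 6
D (Minnie): min(6, 11) = 6
E (Minnie): min(7, 1) = 1
B (Maxine): max(6, 6, 1, 4) = 6
G (Minnie): min(0, 14, 19) = 0
H (Minnie): min(10, 0) = 0
F (Maxine): max(0, 0, 4) = 4
J (Minnie): min(7, 4) = 4
K (Minnie): min(10, 7, 15) = 7
L (Minnie): min(3, 9, 1, 20) = 1
M (Minnie): min(13, 15) = 13
I (Maxine): max(4, 7, 1, 13) = 13
O (Minnie): min(11, 15, 13) = 11
N (Maxine): max(11, 1) = 11
Root (Minnie): min(6, 4, 13, 11) = 4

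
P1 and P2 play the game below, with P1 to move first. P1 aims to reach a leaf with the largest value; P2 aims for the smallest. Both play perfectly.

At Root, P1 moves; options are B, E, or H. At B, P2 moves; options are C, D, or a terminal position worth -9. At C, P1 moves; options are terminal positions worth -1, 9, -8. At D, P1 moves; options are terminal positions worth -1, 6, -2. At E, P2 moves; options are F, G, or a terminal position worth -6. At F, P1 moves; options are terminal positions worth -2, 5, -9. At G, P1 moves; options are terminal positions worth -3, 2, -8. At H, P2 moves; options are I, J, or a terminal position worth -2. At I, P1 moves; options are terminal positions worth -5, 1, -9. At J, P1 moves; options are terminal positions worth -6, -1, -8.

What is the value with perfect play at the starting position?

C (P1): max(-1, 9, -8) = 9
D (P1): max(-1, 6, -2) = 6
B (P2): min(9, 6, -9) = -9
F (P1): max(-2, 5, -9) = 5
G (P1): max(-3, 2, -8) = 2
E (P2): min(5, 2, -6) = -6
I (P1): max(-5, 1, -9) = 1
J (P1): max(-6, -1, -8) = -1
H (P2): min(1, -1, -2) = -2
Root (P1): max(-9, -6, -2) = -2

-2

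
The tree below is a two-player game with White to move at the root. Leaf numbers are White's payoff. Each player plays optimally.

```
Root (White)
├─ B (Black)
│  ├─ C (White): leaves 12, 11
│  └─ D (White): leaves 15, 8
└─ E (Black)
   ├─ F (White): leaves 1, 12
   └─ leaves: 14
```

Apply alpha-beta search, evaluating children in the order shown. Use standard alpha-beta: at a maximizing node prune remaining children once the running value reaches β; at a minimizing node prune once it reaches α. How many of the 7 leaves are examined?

5

C [α=-∞,β=+∞]: v=12
D [α=-∞,β=12]: v=15 after child 1 ≥ β → β-cutoff, skip 1
B [α=-∞,β=+∞]: v=12
F [α=12,β=+∞]: v=12
E [α=12,β=+∞]: v=12 after child 1 ≤ α → α-cutoff, skip 1
Root [α=-∞,β=+∞]: v=12
Leaves evaluated: 5 of 7.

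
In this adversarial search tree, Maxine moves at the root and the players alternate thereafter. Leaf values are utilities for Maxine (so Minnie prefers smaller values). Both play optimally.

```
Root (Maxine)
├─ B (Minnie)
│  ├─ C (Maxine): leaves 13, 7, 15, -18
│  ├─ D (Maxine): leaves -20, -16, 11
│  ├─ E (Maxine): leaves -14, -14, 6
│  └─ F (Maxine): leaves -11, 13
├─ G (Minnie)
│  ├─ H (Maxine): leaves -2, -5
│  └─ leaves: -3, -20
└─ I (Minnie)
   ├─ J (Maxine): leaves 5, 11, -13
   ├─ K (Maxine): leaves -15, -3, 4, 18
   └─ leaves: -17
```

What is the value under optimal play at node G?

-20

H: max(-2, -5) = -2
G: min(-2, -3, -20) = -20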